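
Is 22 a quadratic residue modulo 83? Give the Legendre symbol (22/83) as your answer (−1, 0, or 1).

-1

Euler's criterion: (22/83) ≡ 22^41 (mod 83).
22^2 ≡ 69 (mod 83)
22^4 ≡ 30 (mod 83)
22^8 ≡ 70 (mod 83)
22^16 ≡ 3 (mod 83)
22^32 ≡ 9 (mod 83)
22^41 = 22^(32+8+1) ≡ 82 (mod 83).
Result is 82 ≡ −1, so (22/83) = −1.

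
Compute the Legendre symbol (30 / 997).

Pull out 2: since 997 ≡ 5 (mod 8), (2/997) = -1.
Reciprocity: 15 ≡ 3 and 997 ≡ 1 (mod 4), so (15/997) = +(997/15).
Reduce top mod 15: now compute (7/15).
Reciprocity: 7 ≡ 3 and 15 ≡ 3 (mod 4), so (7/15) = −(15/7).
Reduce top mod 7: now compute (1/7).
Reached (1/7) = 1. Collecting the sign flips along the way, the symbol is +1.

1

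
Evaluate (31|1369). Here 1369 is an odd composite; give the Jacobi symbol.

1

Reciprocity: 31 ≡ 3 and 1369 ≡ 1 (mod 4), so (31/1369) = +(1369/31).
Reduce top mod 31: now compute (5/31).
Reciprocity: 5 ≡ 1 and 31 ≡ 3 (mod 4), so (5/31) = +(31/5).
Reduce top mod 5: now compute (1/5).
Reached (1/5) = 1. Collecting the sign flips along the way, the symbol is +1.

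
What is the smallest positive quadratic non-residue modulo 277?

2

(2/277) = −1, so 2 is the smallest positive non-residue mod 277.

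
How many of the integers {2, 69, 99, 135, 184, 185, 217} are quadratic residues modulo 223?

(2/223) = +1 → QR.
(69/223) = +1 → QR.
(99/223) = -1 → non-residue.
(135/223) = +1 → QR.
(184/223) = -1 → non-residue.
(185/223) = -1 → non-residue.
(217/223) = +1 → QR.
Total quadratic residues among the 7: 4.

4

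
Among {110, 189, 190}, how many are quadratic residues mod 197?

1

(110/197) = -1 → non-residue.
(189/197) = -1 → non-residue.
(190/197) = +1 → QR.
Total quadratic residues among the 3: 1.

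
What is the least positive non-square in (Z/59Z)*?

(2/59) = −1, so 2 is the smallest positive non-residue mod 59.

2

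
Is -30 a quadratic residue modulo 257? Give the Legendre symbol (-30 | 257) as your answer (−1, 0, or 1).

First reduce: -30 ≡ 227 (mod 257).
Reciprocity: 227 ≡ 3 and 257 ≡ 1 (mod 4), so (227/257) = +(257/227).
Reduce top mod 227: now compute (30/227).
Pull out 2: since 227 ≡ 3 (mod 8), (2/227) = -1.
Reciprocity: 15 ≡ 3 and 227 ≡ 3 (mod 4), so (15/227) = −(227/15).
Reduce top mod 15: now compute (2/15).
Pull out 2: since 15 ≡ 7 (mod 8), (2/15) = +1.
Reached (1/15) = 1. Collecting the sign flips along the way, the symbol is +1.

1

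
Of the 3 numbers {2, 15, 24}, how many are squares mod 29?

1

(2/29) = -1 → non-residue.
(15/29) = -1 → non-residue.
(24/29) = +1 → QR.
Total quadratic residues among the 3: 1.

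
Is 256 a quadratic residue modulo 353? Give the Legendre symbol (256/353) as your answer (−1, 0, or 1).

1

Euler's criterion: (256/353) ≡ 256^176 (mod 353).
256^2 ≡ 231 (mod 353)
256^4 ≡ 58 (mod 353)
256^8 ≡ 187 (mod 353)
256^16 ≡ 22 (mod 353)
256^32 ≡ 131 (mod 353)
256^64 ≡ 217 (mod 353)
256^128 ≡ 140 (mod 353)
256^176 = 256^(128+32+16) ≡ 1 (mod 353).
Result is 1, so (256/353) = 1.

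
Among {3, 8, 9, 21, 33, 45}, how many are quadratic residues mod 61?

(3/61) = +1 → QR.
(8/61) = -1 → non-residue.
(9/61) = +1 → QR.
(21/61) = -1 → non-residue.
(33/61) = -1 → non-residue.
(45/61) = +1 → QR.
Total quadratic residues among the 6: 3.

3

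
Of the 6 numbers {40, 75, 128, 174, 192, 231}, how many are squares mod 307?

(40/307) = +1 → QR.
(75/307) = -1 → non-residue.
(128/307) = -1 → non-residue.
(174/307) = -1 → non-residue.
(192/307) = -1 → non-residue.
(231/307) = -1 → non-residue.
Total quadratic residues among the 6: 1.

1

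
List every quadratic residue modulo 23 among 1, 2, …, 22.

Square k = 1,…,11 (k and 23−k give the same square):
1²=1, 2²=4, 3²=9, 4²=16, 5²≡2, 6²≡13, 7²≡3, 8²≡18, 9²≡12, 10²≡8, 11²≡6 (mod 23).
So the quadratic residues mod 23 are {1, 2, 3, 4, 6, 8, 9, 12, 13, 16, 18}.

1 2 3 4 6 8 9 12 13 16 18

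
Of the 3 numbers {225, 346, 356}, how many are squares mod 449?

(225/449) = +1 → QR.
(346/449) = -1 → non-residue.
(356/449) = +1 → QR.
Total quadratic residues among the 3: 2.

2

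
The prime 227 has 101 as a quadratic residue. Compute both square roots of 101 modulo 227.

Since 227 ≡ 3 (mod 4), a square root of 101 is 101^((227+1)/4) = 101^57 mod 227.
Repeated squaring: 101^2≡213, 101^4≡196, 101^8≡53, 101^16≡85, 101^32≡188 (mod 227).
101^57 = 101^(32+16+8+1) ≡ 76 (mod 227).
Check: 76² = 5776 ≡ 101 (mod 227). The two roots are 76 and 151.

76, 151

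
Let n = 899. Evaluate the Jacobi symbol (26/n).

Pull out 2: since 899 ≡ 3 (mod 8), (2/899) = -1.
Reciprocity: 13 ≡ 1 and 899 ≡ 3 (mod 4), so (13/899) = +(899/13).
Reduce top mod 13: now compute (2/13).
Pull out 2: since 13 ≡ 5 (mod 8), (2/13) = -1.
Reached (1/13) = 1. Collecting the sign flips along the way, the symbol is +1.

1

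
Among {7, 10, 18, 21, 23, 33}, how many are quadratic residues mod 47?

3

(7/47) = +1 → QR.
(10/47) = -1 → non-residue.
(18/47) = +1 → QR.
(21/47) = +1 → QR.
(23/47) = -1 → non-residue.
(33/47) = -1 → non-residue.
Total quadratic residues among the 6: 3.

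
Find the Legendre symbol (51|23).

Euler's criterion: (51/23) ≡ 5^11 (mod 23).
5^2 ≡ 2 (mod 23)
5^4 ≡ 4 (mod 23)
5^8 ≡ 16 (mod 23)
5^11 = 5^(8+2+1) ≡ 22 (mod 23).
Result is 22 ≡ −1, so (51/23) = −1.

-1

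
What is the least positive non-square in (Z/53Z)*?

2

(2/53) = −1, so 2 is the smallest positive non-residue mod 53.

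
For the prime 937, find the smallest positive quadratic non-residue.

5

(2/937) = +1, so 2 is a residue.
(3/937) = +1, so 3 is a residue.
(4/937) = +1, so 4 is a residue.
(5/937) = −1, so 5 is the smallest positive non-residue mod 937.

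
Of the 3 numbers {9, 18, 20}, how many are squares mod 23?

2

(9/23) = +1 → QR.
(18/23) = +1 → QR.
(20/23) = -1 → non-residue.
Total quadratic residues among the 3: 2.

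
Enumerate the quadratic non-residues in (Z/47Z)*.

Square k = 1,…,23 (k and 47−k give the same square):
1²=1, 2²=4, 3²=9, 4²=16, 5²=25, 6²=36, 7²≡2, 8²≡17, 9²≡34, 10²≡6, 11²≡27, 12²≡3, 13²≡28, 14²≡8, 15²≡37, 16²≡21, 17²≡7, 18²≡42, 19²≡32, 20²≡24, 21²≡18, 22²≡14, 23²≡12 (mod 47).
The residues are {1, 2, 3, 4, 6, 7, 8, 9, 12, 14, 16, 17, 18, 21, 24, 25, 27, 28, 32, 34, 36, 37, 42}; the non-residues are the remaining 23 nonzero classes.

5,10,11,13,15,19,20,22,23,26,29,30,31,33,35,38,39,40,41,43,44,45,46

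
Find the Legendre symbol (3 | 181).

1

Euler's criterion: (3/181) ≡ 3^90 (mod 181).
3^2 ≡ 9 (mod 181)
3^4 ≡ 81 (mod 181)
3^8 ≡ 45 (mod 181)
3^16 ≡ 34 (mod 181)
3^32 ≡ 70 (mod 181)
3^64 ≡ 13 (mod 181)
3^90 = 3^(64+16+8+2) ≡ 1 (mod 181).
Result is 1, so (3/181) = 1.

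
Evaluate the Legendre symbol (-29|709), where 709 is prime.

1

First reduce: -29 ≡ 680 (mod 709).
Pull out 2^3: since 709 ≡ 5 (mod 8), (2/709) = -1, so (2/709)^3 = -1.
Reciprocity: 85 ≡ 1 and 709 ≡ 1 (mod 4), so (85/709) = +(709/85).
Reduce top mod 85: now compute (29/85).
Reciprocity: 29 ≡ 1 and 85 ≡ 1 (mod 4), so (29/85) = +(85/29).
Reduce top mod 29: now compute (27/29).
Reciprocity: 27 ≡ 3 and 29 ≡ 1 (mod 4), so (27/29) = +(29/27).
Reduce top mod 27: now compute (2/27).
Pull out 2: since 27 ≡ 3 (mod 8), (2/27) = -1.
Reached (1/27) = 1. Collecting the sign flips along the way, the symbol is +1.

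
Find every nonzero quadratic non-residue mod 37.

Square k = 1,…,18 (k and 37−k give the same square):
1²=1, 2²=4, 3²=9, 4²=16, 5²=25, 6²=36, 7²≡12, 8²≡27, 9²≡7, 10²≡26, 11²≡10, 12²≡33, 13²≡21, 14²≡11, 15²≡3, 16²≡34, 17²≡30, 18²≡28 (mod 37).
The residues are {1, 3, 4, 7, 9, 10, 11, 12, 16, 21, 25, 26, 27, 28, 30, 33, 34, 36}; the non-residues are the remaining 18 nonzero classes.

2, 5, 6, 8, 13, 14, 15, 17, 18, 19, 20, 22, 23, 24, 29, 31, 32, 35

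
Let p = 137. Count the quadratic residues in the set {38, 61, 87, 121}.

4

(38/137) = +1 → QR.
(61/137) = +1 → QR.
(87/137) = +1 → QR.
(121/137) = +1 → QR.
Total quadratic residues among the 4: 4.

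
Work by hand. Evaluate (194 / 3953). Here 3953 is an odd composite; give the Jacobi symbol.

1

Pull out 2: since 3953 ≡ 1 (mod 8), (2/3953) = +1.
Reciprocity: 97 ≡ 1 and 3953 ≡ 1 (mod 4), so (97/3953) = +(3953/97).
Reduce top mod 97: now compute (73/97).
Reciprocity: 73 ≡ 1 and 97 ≡ 1 (mod 4), so (73/97) = +(97/73).
Reduce top mod 73: now compute (24/73).
Pull out 2^3: since 73 ≡ 1 (mod 8), (2/73) = +1, so (2/73)^3 = +1.
Reciprocity: 3 ≡ 3 and 73 ≡ 1 (mod 4), so (3/73) = +(73/3).
Reduce top mod 3: now compute (1/3).
Reached (1/3) = 1. Collecting the sign flips along the way, the symbol is +1.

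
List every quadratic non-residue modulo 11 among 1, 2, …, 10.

Square k = 1,…,5 (k and 11−k give the same square):
1²=1, 2²=4, 3²=9, 4²≡5, 5²≡3 (mod 11).
The residues are {1, 3, 4, 5, 9}; the non-residues are the remaining 5 nonzero classes.

2 6 7 8 10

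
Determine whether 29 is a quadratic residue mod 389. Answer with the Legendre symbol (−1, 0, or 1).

-1

Reciprocity: 29 ≡ 1 and 389 ≡ 1 (mod 4), so (29/389) = +(389/29).
Reduce top mod 29: now compute (12/29).
Pull out 2^2: since 29 ≡ 5 (mod 8), (2/29) = -1, so (2/29)^2 = +1.
Reciprocity: 3 ≡ 3 and 29 ≡ 1 (mod 4), so (3/29) = +(29/3).
Reduce top mod 3: now compute (2/3).
Pull out 2: since 3 ≡ 3 (mod 8), (2/3) = -1.
Reached (1/3) = 1. Collecting the sign flips along the way, the symbol is -1.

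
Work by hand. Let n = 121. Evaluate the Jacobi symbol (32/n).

1

Pull out 2^5: since 121 ≡ 1 (mod 8), (2/121) = +1, so (2/121)^5 = +1.
Reached (1/121) = 1. Collecting the sign flips along the way, the symbol is +1.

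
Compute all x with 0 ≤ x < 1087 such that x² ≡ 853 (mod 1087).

453, 634

Since 1087 ≡ 3 (mod 4), a square root of 853 is 853^((1087+1)/4) = 853^272 mod 1087.
Repeated squaring: 853^2≡406, 853^4≡699, 853^8≡538, 853^16≡302, 853^32≡983, 853^64≡1033, 853^128≡742, 853^256≡542 (mod 1087).
853^272 = 853^(256+16) ≡ 634 (mod 1087).
Check: 634² = 401956 ≡ 853 (mod 1087). The two roots are 453 and 634.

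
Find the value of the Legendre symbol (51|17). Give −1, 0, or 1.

First reduce: 51 ≡ 0 (mod 17).
Top reduces to 0: gcd > 1, so the symbol is 0.

0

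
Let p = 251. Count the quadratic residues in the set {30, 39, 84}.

(30/251) = -1 → non-residue.
(39/251) = +1 → QR.
(84/251) = +1 → QR.
Total quadratic residues among the 3: 2.

2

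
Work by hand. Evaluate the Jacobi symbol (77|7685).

Reciprocity: 77 ≡ 1 and 7685 ≡ 1 (mod 4), so (77/7685) = +(7685/77).
Reduce top mod 77: now compute (62/77).
Pull out 2: since 77 ≡ 5 (mod 8), (2/77) = -1.
Reciprocity: 31 ≡ 3 and 77 ≡ 1 (mod 4), so (31/77) = +(77/31).
Reduce top mod 31: now compute (15/31).
Reciprocity: 15 ≡ 3 and 31 ≡ 3 (mod 4), so (15/31) = −(31/15).
Reduce top mod 15: now compute (1/15).
Reached (1/15) = 1. Collecting the sign flips along the way, the symbol is +1.

1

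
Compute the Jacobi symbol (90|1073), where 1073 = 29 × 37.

-1

Pull out 2: since 1073 ≡ 1 (mod 8), (2/1073) = +1.
Reciprocity: 45 ≡ 1 and 1073 ≡ 1 (mod 4), so (45/1073) = +(1073/45).
Reduce top mod 45: now compute (38/45).
Pull out 2: since 45 ≡ 5 (mod 8), (2/45) = -1.
Reciprocity: 19 ≡ 3 and 45 ≡ 1 (mod 4), so (19/45) = +(45/19).
Reduce top mod 19: now compute (7/19).
Reciprocity: 7 ≡ 3 and 19 ≡ 3 (mod 4), so (7/19) = −(19/7).
Reduce top mod 7: now compute (5/7).
Reciprocity: 5 ≡ 1 and 7 ≡ 3 (mod 4), so (5/7) = +(7/5).
Reduce top mod 5: now compute (2/5).
Pull out 2: since 5 ≡ 5 (mod 8), (2/5) = -1.
Reached (1/5) = 1. Collecting the sign flips along the way, the symbol is -1.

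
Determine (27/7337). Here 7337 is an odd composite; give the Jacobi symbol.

-1

Reciprocity: 27 ≡ 3 and 7337 ≡ 1 (mod 4), so (27/7337) = +(7337/27).
Reduce top mod 27: now compute (20/27).
Pull out 2^2: since 27 ≡ 3 (mod 8), (2/27) = -1, so (2/27)^2 = +1.
Reciprocity: 5 ≡ 1 and 27 ≡ 3 (mod 4), so (5/27) = +(27/5).
Reduce top mod 5: now compute (2/5).
Pull out 2: since 5 ≡ 5 (mod 8), (2/5) = -1.
Reached (1/5) = 1. Collecting the sign flips along the way, the symbol is -1.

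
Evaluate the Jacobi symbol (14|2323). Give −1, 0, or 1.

-1

Pull out 2: since 2323 ≡ 3 (mod 8), (2/2323) = -1.
Reciprocity: 7 ≡ 3 and 2323 ≡ 3 (mod 4), so (7/2323) = −(2323/7).
Reduce top mod 7: now compute (6/7).
Pull out 2: since 7 ≡ 7 (mod 8), (2/7) = +1.
Reciprocity: 3 ≡ 3 and 7 ≡ 3 (mod 4), so (3/7) = −(7/3).
Reduce top mod 3: now compute (1/3).
Reached (1/3) = 1. Collecting the sign flips along the way, the symbol is -1.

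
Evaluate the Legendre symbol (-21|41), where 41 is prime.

Euler's criterion: (-21/41) ≡ 20^20 (mod 41).
20^2 ≡ 31 (mod 41)
20^4 ≡ 18 (mod 41)
20^8 ≡ 37 (mod 41)
20^16 ≡ 16 (mod 41)
20^20 = 20^(16+4) ≡ 1 (mod 41).
Result is 1, so (-21/41) = 1.

1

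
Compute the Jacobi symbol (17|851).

Reciprocity: 17 ≡ 1 and 851 ≡ 3 (mod 4), so (17/851) = +(851/17).
Reduce top mod 17: now compute (1/17).
Reached (1/17) = 1. Collecting the sign flips along the way, the symbol is +1.

1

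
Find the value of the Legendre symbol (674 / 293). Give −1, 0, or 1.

1

Euler's criterion: (674/293) ≡ 88^146 (mod 293).
88^2 ≡ 126 (mod 293)
88^4 ≡ 54 (mod 293)
88^8 ≡ 279 (mod 293)
88^16 ≡ 196 (mod 293)
88^32 ≡ 33 (mod 293)
88^64 ≡ 210 (mod 293)
88^128 ≡ 150 (mod 293)
88^146 = 88^(128+16+2) ≡ 1 (mod 293).
Result is 1, so (674/293) = 1.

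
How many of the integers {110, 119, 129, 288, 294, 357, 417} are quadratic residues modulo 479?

4

(110/479) = +1 → QR.
(119/479) = -1 → non-residue.
(129/479) = -1 → non-residue.
(288/479) = +1 → QR.
(294/479) = +1 → QR.
(357/479) = -1 → non-residue.
(417/479) = +1 → QR.
Total quadratic residues among the 7: 4.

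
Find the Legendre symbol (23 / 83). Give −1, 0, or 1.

1

Euler's criterion: (23/83) ≡ 23^41 (mod 83).
23^2 ≡ 31 (mod 83)
23^4 ≡ 48 (mod 83)
23^8 ≡ 63 (mod 83)
23^16 ≡ 68 (mod 83)
23^32 ≡ 59 (mod 83)
23^41 = 23^(32+8+1) ≡ 1 (mod 83).
Result is 1, so (23/83) = 1.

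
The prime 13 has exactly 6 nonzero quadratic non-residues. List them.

Square k = 1,…,6 (k and 13−k give the same square):
1²=1, 2²=4, 3²=9, 4²≡3, 5²≡12, 6²≡10 (mod 13).
The residues are {1, 3, 4, 9, 10, 12}; the non-residues are the remaining 6 nonzero classes.

2 5 6 7 8 11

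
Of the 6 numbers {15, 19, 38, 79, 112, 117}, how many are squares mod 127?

(15/127) = +1 → QR.
(19/127) = +1 → QR.
(38/127) = +1 → QR.
(79/127) = +1 → QR.
(112/127) = -1 → non-residue.
(117/127) = +1 → QR.
Total quadratic residues among the 6: 5.

5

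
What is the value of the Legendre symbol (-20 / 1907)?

1

First reduce: -20 ≡ 1887 (mod 1907).
Reciprocity: 1887 ≡ 3 and 1907 ≡ 3 (mod 4), so (1887/1907) = −(1907/1887).
Reduce top mod 1887: now compute (20/1887).
Pull out 2^2: since 1887 ≡ 7 (mod 8), (2/1887) = +1, so (2/1887)^2 = +1.
Reciprocity: 5 ≡ 1 and 1887 ≡ 3 (mod 4), so (5/1887) = +(1887/5).
Reduce top mod 5: now compute (2/5).
Pull out 2: since 5 ≡ 5 (mod 8), (2/5) = -1.
Reached (1/5) = 1. Collecting the sign flips along the way, the symbol is +1.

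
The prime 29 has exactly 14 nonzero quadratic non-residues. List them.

2 3 8 10 11 12 14 15 17 18 19 21 26 27

Square k = 1,…,14 (k and 29−k give the same square):
1²=1, 2²=4, 3²=9, 4²=16, 5²=25, 6²≡7, 7²≡20, 8²≡6, 9²≡23, 10²≡13, 11²≡5, 12²≡28, 13²≡24, 14²≡22 (mod 29).
The residues are {1, 4, 5, 6, 7, 9, 13, 16, 20, 22, 23, 24, 25, 28}; the non-residues are the remaining 14 nonzero classes.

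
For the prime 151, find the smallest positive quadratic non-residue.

(2/151) = +1, so 2 is a residue.
(3/151) = −1, so 3 is the smallest positive non-residue mod 151.

3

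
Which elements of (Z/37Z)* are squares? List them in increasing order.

Square k = 1,…,18 (k and 37−k give the same square):
1²=1, 2²=4, 3²=9, 4²=16, 5²=25, 6²=36, 7²≡12, 8²≡27, 9²≡7, 10²≡26, 11²≡10, 12²≡33, 13²≡21, 14²≡11, 15²≡3, 16²≡34, 17²≡30, 18²≡28 (mod 37).
So the quadratic residues mod 37 are {1, 3, 4, 7, 9, 10, 11, 12, 16, 21, 25, 26, 27, 28, 30, 33, 34, 36}.

1,3,4,7,9,10,11,12,16,21,25,26,27,28,30,33,34,36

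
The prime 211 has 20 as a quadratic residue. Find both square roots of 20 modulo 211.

81, 130

Since 211 ≡ 3 (mod 4), a square root of 20 is 20^((211+1)/4) = 20^53 mod 211.
Repeated squaring: 20^2≡189, 20^4≡62, 20^8≡46, 20^16≡6, 20^32≡36 (mod 211).
20^53 = 20^(32+16+4+1) ≡ 81 (mod 211).
Check: 81² = 6561 ≡ 20 (mod 211). The two roots are 81 and 130.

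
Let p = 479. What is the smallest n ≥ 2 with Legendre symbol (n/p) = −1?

13

(2/479) = +1, so 2 is a residue.
(3/479) = +1, so 3 is a residue.
(4/479) = +1, so 4 is a residue.
(5/479) = +1, so 5 is a residue.
(6/479) = +1, so 6 is a residue.
(7/479) = +1, so 7 is a residue.
(8/479) = +1, so 8 is a residue.
(9/479) = +1, so 9 is a residue.
(10/479) = +1, so 10 is a residue.
(11/479) = +1, so 11 is a residue.
(12/479) = +1, so 12 is a residue.
(13/479) = −1, so 13 is the smallest positive non-residue mod 479.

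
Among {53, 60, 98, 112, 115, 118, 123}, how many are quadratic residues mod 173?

2

(53/173) = -1 → non-residue.
(60/173) = +1 → QR.
(98/173) = -1 → non-residue.
(112/173) = -1 → non-residue.
(115/173) = -1 → non-residue.
(118/173) = +1 → QR.
(123/173) = -1 → non-residue.
Total quadratic residues among the 7: 2.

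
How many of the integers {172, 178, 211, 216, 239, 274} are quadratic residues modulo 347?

1

(172/347) = +1 → QR.
(178/347) = -1 → non-residue.
(211/347) = -1 → non-residue.
(216/347) = -1 → non-residue.
(239/347) = -1 → non-residue.
(274/347) = -1 → non-residue.
Total quadratic residues among the 6: 1.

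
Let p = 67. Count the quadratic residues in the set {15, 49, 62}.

(15/67) = +1 → QR.
(49/67) = +1 → QR.
(62/67) = +1 → QR.
Total quadratic residues among the 3: 3.

3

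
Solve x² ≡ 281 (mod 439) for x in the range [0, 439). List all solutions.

88, 351

Since 439 ≡ 3 (mod 4), a square root of 281 is 281^((439+1)/4) = 281^110 mod 439.
Repeated squaring: 281^2≡380, 281^4≡408, 281^8≡83, 281^16≡304, 281^32≡226, 281^64≡152 (mod 439).
281^110 = 281^(64+32+8+4+2) ≡ 88 (mod 439).
Check: 88² = 7744 ≡ 281 (mod 439). The two roots are 88 and 351.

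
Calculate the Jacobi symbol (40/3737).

-1

Pull out 2^3: since 3737 ≡ 1 (mod 8), (2/3737) = +1, so (2/3737)^3 = +1.
Reciprocity: 5 ≡ 1 and 3737 ≡ 1 (mod 4), so (5/3737) = +(3737/5).
Reduce top mod 5: now compute (2/5).
Pull out 2: since 5 ≡ 5 (mod 8), (2/5) = -1.
Reached (1/5) = 1. Collecting the sign flips along the way, the symbol is -1.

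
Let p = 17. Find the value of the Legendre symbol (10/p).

Euler's criterion: (10/17) ≡ 10^8 (mod 17).
10^2 ≡ 15 (mod 17)
10^4 ≡ 4 (mod 17)
10^8 ≡ 16 (mod 17)
10^8 = 10^(8) ≡ 16 (mod 17).
Result is 16 ≡ −1, so (10/17) = −1.

-1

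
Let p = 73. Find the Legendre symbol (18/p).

Pull out 2: since 73 ≡ 1 (mod 8), (2/73) = +1.
Reciprocity: 9 ≡ 1 and 73 ≡ 1 (mod 4), so (9/73) = +(73/9).
Reduce top mod 9: now compute (1/9).
Reached (1/9) = 1. Collecting the sign flips along the way, the symbol is +1.

1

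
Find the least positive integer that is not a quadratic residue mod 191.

(2/191) = +1, so 2 is a residue.
(3/191) = +1, so 3 is a residue.
(4/191) = +1, so 4 is a residue.
(5/191) = +1, so 5 is a residue.
(6/191) = +1, so 6 is a residue.
(7/191) = −1, so 7 is the smallest positive non-residue mod 191.

7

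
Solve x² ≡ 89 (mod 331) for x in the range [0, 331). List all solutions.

163, 168

Since 331 ≡ 3 (mod 4), a square root of 89 is 89^((331+1)/4) = 89^83 mod 331.
Repeated squaring: 89^2≡308, 89^4≡198, 89^8≡146, 89^16≡132, 89^32≡212, 89^64≡259 (mod 331).
89^83 = 89^(64+16+2+1) ≡ 163 (mod 331).
Check: 163² = 26569 ≡ 89 (mod 331). The two roots are 163 and 168.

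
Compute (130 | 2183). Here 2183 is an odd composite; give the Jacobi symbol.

Pull out 2: since 2183 ≡ 7 (mod 8), (2/2183) = +1.
Reciprocity: 65 ≡ 1 and 2183 ≡ 3 (mod 4), so (65/2183) = +(2183/65).
Reduce top mod 65: now compute (38/65).
Pull out 2: since 65 ≡ 1 (mod 8), (2/65) = +1.
Reciprocity: 19 ≡ 3 and 65 ≡ 1 (mod 4), so (19/65) = +(65/19).
Reduce top mod 19: now compute (8/19).
Pull out 2^3: since 19 ≡ 3 (mod 8), (2/19) = -1, so (2/19)^3 = -1.
Reached (1/19) = 1. Collecting the sign flips along the way, the symbol is -1.

-1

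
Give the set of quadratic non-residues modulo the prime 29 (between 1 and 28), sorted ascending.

Square k = 1,…,14 (k and 29−k give the same square):
1²=1, 2²=4, 3²=9, 4²=16, 5²=25, 6²≡7, 7²≡20, 8²≡6, 9²≡23, 10²≡13, 11²≡5, 12²≡28, 13²≡24, 14²≡22 (mod 29).
The residues are {1, 4, 5, 6, 7, 9, 13, 16, 20, 22, 23, 24, 25, 28}; the non-residues are the remaining 14 nonzero classes.

2 3 8 10 11 12 14 15 17 18 19 21 26 27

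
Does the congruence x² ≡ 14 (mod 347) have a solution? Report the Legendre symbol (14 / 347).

1

Pull out 2: since 347 ≡ 3 (mod 8), (2/347) = -1.
Reciprocity: 7 ≡ 3 and 347 ≡ 3 (mod 4), so (7/347) = −(347/7).
Reduce top mod 7: now compute (4/7).
Pull out 2^2: since 7 ≡ 7 (mod 8), (2/7) = +1, so (2/7)^2 = +1.
Reached (1/7) = 1. Collecting the sign flips along the way, the symbol is +1.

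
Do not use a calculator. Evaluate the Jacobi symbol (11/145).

Reciprocity: 11 ≡ 3 and 145 ≡ 1 (mod 4), so (11/145) = +(145/11).
Reduce top mod 11: now compute (2/11).
Pull out 2: since 11 ≡ 3 (mod 8), (2/11) = -1.
Reached (1/11) = 1. Collecting the sign flips along the way, the symbol is -1.

-1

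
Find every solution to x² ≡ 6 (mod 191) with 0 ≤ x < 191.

Since 191 ≡ 3 (mod 4), a square root of 6 is 6^((191+1)/4) = 6^48 mod 191.
Repeated squaring: 6^2≡36, 6^4≡150, 6^8≡153, 6^16≡107, 6^32≡180 (mod 191).
6^48 = 6^(32+16) ≡ 160 (mod 191).
Check: 160² = 25600 ≡ 6 (mod 191). The two roots are 31 and 160.

31, 160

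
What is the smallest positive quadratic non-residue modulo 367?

3

(2/367) = +1, so 2 is a residue.
(3/367) = −1, so 3 is the smallest positive non-residue mod 367.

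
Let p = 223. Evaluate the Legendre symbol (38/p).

1

Euler's criterion: (38/223) ≡ 38^111 (mod 223).
38^2 ≡ 106 (mod 223)
38^4 ≡ 86 (mod 223)
38^8 ≡ 37 (mod 223)
38^16 ≡ 31 (mod 223)
38^32 ≡ 69 (mod 223)
38^64 ≡ 78 (mod 223)
38^111 = 38^(64+32+8+4+2+1) ≡ 1 (mod 223).
Result is 1, so (38/223) = 1.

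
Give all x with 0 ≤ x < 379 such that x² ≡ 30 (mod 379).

48, 331

Since 379 ≡ 3 (mod 4), a square root of 30 is 30^((379+1)/4) = 30^95 mod 379.
Repeated squaring: 30^2≡142, 30^4≡77, 30^8≡244, 30^16≡33, 30^32≡331, 30^64≡30 (mod 379).
30^95 = 30^(64+16+8+4+2+1) ≡ 331 (mod 379).
Check: 331² = 109561 ≡ 30 (mod 379). The two roots are 48 and 331.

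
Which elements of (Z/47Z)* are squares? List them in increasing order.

1,2,3,4,6,7,8,9,12,14,16,17,18,21,24,25,27,28,32,34,36,37,42

Square k = 1,…,23 (k and 47−k give the same square):
1²=1, 2²=4, 3²=9, 4²=16, 5²=25, 6²=36, 7²≡2, 8²≡17, 9²≡34, 10²≡6, 11²≡27, 12²≡3, 13²≡28, 14²≡8, 15²≡37, 16²≡21, 17²≡7, 18²≡42, 19²≡32, 20²≡24, 21²≡18, 22²≡14, 23²≡12 (mod 47).
So the quadratic residues mod 47 are {1, 2, 3, 4, 6, 7, 8, 9, 12, 14, 16, 17, 18, 21, 24, 25, 27, 28, 32, 34, 36, 37, 42}.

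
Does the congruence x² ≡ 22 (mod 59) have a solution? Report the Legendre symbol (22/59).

Euler's criterion: (22/59) ≡ 22^29 (mod 59).
22^2 ≡ 12 (mod 59)
22^4 ≡ 26 (mod 59)
22^8 ≡ 27 (mod 59)
22^16 ≡ 21 (mod 59)
22^29 = 22^(16+8+4+1) ≡ 1 (mod 59).
Result is 1, so (22/59) = 1.

1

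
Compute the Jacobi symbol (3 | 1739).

1

Reciprocity: 3 ≡ 3 and 1739 ≡ 3 (mod 4), so (3/1739) = −(1739/3).
Reduce top mod 3: now compute (2/3).
Pull out 2: since 3 ≡ 3 (mod 8), (2/3) = -1.
Reached (1/3) = 1. Collecting the sign flips along the way, the symbol is +1.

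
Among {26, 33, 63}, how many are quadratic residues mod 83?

(26/83) = +1 → QR.
(33/83) = +1 → QR.
(63/83) = +1 → QR.
Total quadratic residues among the 3: 3.

3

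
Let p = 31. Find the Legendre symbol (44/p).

Euler's criterion: (44/31) ≡ 13^15 (mod 31).
13^2 ≡ 14 (mod 31)
13^4 ≡ 10 (mod 31)
13^8 ≡ 7 (mod 31)
13^15 = 13^(8+4+2+1) ≡ 30 (mod 31).
Result is 30 ≡ −1, so (44/31) = −1.

-1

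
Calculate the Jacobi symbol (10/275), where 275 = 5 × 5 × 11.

Pull out 2: since 275 ≡ 3 (mod 8), (2/275) = -1.
Reciprocity: 5 ≡ 1 and 275 ≡ 3 (mod 4), so (5/275) = +(275/5).
Reduce top mod 5: now compute (0/5).
Top reduces to 0: gcd > 1, so the symbol is 0.

0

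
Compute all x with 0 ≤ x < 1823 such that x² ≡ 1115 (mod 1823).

69, 1754

Since 1823 ≡ 3 (mod 4), a square root of 1115 is 1115^((1823+1)/4) = 1115^456 mod 1823.
Repeated squaring: 1115^2≡1762, 1115^4≡75, 1115^8≡156, 1115^16≡637, 1115^32≡1063, 1115^64≡1532, 1115^128≡823, 1115^256≡996 (mod 1823).
1115^456 = 1115^(256+128+64+8) ≡ 1754 (mod 1823).
Check: 1754² = 3076516 ≡ 1115 (mod 1823). The two roots are 69 and 1754.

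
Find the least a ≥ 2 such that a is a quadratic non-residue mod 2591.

(2/2591) = +1, so 2 is a residue.
(3/2591) = +1, so 3 is a residue.
(4/2591) = +1, so 4 is a residue.
(5/2591) = +1, so 5 is a residue.
(6/2591) = +1, so 6 is a residue.
(7/2591) = −1, so 7 is the smallest positive non-residue mod 2591.

7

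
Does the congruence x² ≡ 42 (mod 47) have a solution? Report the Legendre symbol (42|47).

Pull out 2: since 47 ≡ 7 (mod 8), (2/47) = +1.
Reciprocity: 21 ≡ 1 and 47 ≡ 3 (mod 4), so (21/47) = +(47/21).
Reduce top mod 21: now compute (5/21).
Reciprocity: 5 ≡ 1 and 21 ≡ 1 (mod 4), so (5/21) = +(21/5).
Reduce top mod 5: now compute (1/5).
Reached (1/5) = 1. Collecting the sign flips along the way, the symbol is +1.

1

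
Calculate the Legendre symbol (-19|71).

First reduce: -19 ≡ 52 (mod 71).
Pull out 2^2: since 71 ≡ 7 (mod 8), (2/71) = +1, so (2/71)^2 = +1.
Reciprocity: 13 ≡ 1 and 71 ≡ 3 (mod 4), so (13/71) = +(71/13).
Reduce top mod 13: now compute (6/13).
Pull out 2: since 13 ≡ 5 (mod 8), (2/13) = -1.
Reciprocity: 3 ≡ 3 and 13 ≡ 1 (mod 4), so (3/13) = +(13/3).
Reduce top mod 3: now compute (1/3).
Reached (1/3) = 1. Collecting the sign flips along the way, the symbol is -1.

-1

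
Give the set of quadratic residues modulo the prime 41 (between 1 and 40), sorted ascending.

1,2,4,5,8,9,10,16,18,20,21,23,25,31,32,33,36,37,39,40

Square k = 1,…,20 (k and 41−k give the same square):
1²=1, 2²=4, 3²=9, 4²=16, 5²=25, 6²=36, 7²≡8, 8²≡23, 9²≡40, 10²≡18, 11²≡39, 12²≡21, 13²≡5, 14²≡32, 15²≡20, 16²≡10, 17²≡2, 18²≡37, 19²≡33, 20²≡31 (mod 41).
So the quadratic residues mod 41 are {1, 2, 4, 5, 8, 9, 10, 16, 18, 20, 21, 23, 25, 31, 32, 33, 36, 37, 39, 40}.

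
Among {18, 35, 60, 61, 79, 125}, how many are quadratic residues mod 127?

(18/127) = +1 → QR.
(35/127) = +1 → QR.
(60/127) = +1 → QR.
(61/127) = +1 → QR.
(79/127) = +1 → QR.
(125/127) = -1 → non-residue.
Total quadratic residues among the 6: 5.

5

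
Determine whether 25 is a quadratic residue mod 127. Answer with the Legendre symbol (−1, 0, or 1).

Euler's criterion: (25/127) ≡ 25^63 (mod 127).
25^2 ≡ 117 (mod 127)
25^4 ≡ 100 (mod 127)
25^8 ≡ 94 (mod 127)
25^16 ≡ 73 (mod 127)
25^32 ≡ 122 (mod 127)
25^63 = 25^(32+16+8+4+2+1) ≡ 1 (mod 127).
Result is 1, so (25/127) = 1.

1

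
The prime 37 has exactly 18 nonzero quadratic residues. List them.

1,3,4,7,9,10,11,12,16,21,25,26,27,28,30,33,34,36

Square k = 1,…,18 (k and 37−k give the same square):
1²=1, 2²=4, 3²=9, 4²=16, 5²=25, 6²=36, 7²≡12, 8²≡27, 9²≡7, 10²≡26, 11²≡10, 12²≡33, 13²≡21, 14²≡11, 15²≡3, 16²≡34, 17²≡30, 18²≡28 (mod 37).
So the quadratic residues mod 37 are {1, 3, 4, 7, 9, 10, 11, 12, 16, 21, 25, 26, 27, 28, 30, 33, 34, 36}.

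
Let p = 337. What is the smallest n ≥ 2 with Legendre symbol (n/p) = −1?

5

(2/337) = +1, so 2 is a residue.
(3/337) = +1, so 3 is a residue.
(4/337) = +1, so 4 is a residue.
(5/337) = −1, so 5 is the smallest positive non-residue mod 337.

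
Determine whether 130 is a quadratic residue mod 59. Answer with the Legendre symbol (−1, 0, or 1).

1

First reduce: 130 ≡ 12 (mod 59).
Pull out 2^2: since 59 ≡ 3 (mod 8), (2/59) = -1, so (2/59)^2 = +1.
Reciprocity: 3 ≡ 3 and 59 ≡ 3 (mod 4), so (3/59) = −(59/3).
Reduce top mod 3: now compute (2/3).
Pull out 2: since 3 ≡ 3 (mod 8), (2/3) = -1.
Reached (1/3) = 1. Collecting the sign flips along the way, the symbol is +1.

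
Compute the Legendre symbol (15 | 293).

1

Reciprocity: 15 ≡ 3 and 293 ≡ 1 (mod 4), so (15/293) = +(293/15).
Reduce top mod 15: now compute (8/15).
Pull out 2^3: since 15 ≡ 7 (mod 8), (2/15) = +1, so (2/15)^3 = +1.
Reached (1/15) = 1. Collecting the sign flips along the way, the symbol is +1.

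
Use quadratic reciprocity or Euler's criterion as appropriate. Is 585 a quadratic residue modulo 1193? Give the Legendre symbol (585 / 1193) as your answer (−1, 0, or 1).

Euler's criterion: (585/1193) ≡ 585^596 (mod 1193).
585^2 ≡ 1027 (mod 1193)
585^4 ≡ 117 (mod 1193)
585^8 ≡ 566 (mod 1193)
585^16 ≡ 632 (mod 1193)
585^32 ≡ 962 (mod 1193)
585^64 ≡ 869 (mod 1193)
585^128 ≡ 1185 (mod 1193)
585^256 ≡ 64 (mod 1193)
585^512 ≡ 517 (mod 1193)
585^596 = 585^(512+64+16+4) ≡ 1192 (mod 1193).
Result is 1192 ≡ −1, so (585/1193) = −1.

-1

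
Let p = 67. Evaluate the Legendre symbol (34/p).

Euler's criterion: (34/67) ≡ 34^33 (mod 67).
34^2 ≡ 17 (mod 67)
34^4 ≡ 21 (mod 67)
34^8 ≡ 39 (mod 67)
34^16 ≡ 47 (mod 67)
34^32 ≡ 65 (mod 67)
34^33 = 34^(32+1) ≡ 66 (mod 67).
Result is 66 ≡ −1, so (34/67) = −1.

-1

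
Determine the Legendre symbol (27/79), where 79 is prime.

Reciprocity: 27 ≡ 3 and 79 ≡ 3 (mod 4), so (27/79) = −(79/27).
Reduce top mod 27: now compute (25/27).
Reciprocity: 25 ≡ 1 and 27 ≡ 3 (mod 4), so (25/27) = +(27/25).
Reduce top mod 25: now compute (2/25).
Pull out 2: since 25 ≡ 1 (mod 8), (2/25) = +1.
Reached (1/25) = 1. Collecting the sign flips along the way, the symbol is -1.

-1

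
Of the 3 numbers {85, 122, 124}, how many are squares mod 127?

(85/127) = -1 → non-residue.
(122/127) = +1 → QR.
(124/127) = +1 → QR.
Total quadratic residues among the 3: 2.

2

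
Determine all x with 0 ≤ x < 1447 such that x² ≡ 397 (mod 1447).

685, 762

Since 1447 ≡ 3 (mod 4), a square root of 397 is 397^((1447+1)/4) = 397^362 mod 1447.
Repeated squaring: 397^2≡1333, 397^4≡1420, 397^8≡729, 397^16≡392, 397^32≡282, 397^64≡1386, 397^128≡827, 397^256≡945 (mod 1447).
397^362 = 397^(256+64+32+8+2) ≡ 762 (mod 1447).
Check: 762² = 580644 ≡ 397 (mod 1447). The two roots are 685 and 762.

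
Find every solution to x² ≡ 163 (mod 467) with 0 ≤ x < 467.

Since 467 ≡ 3 (mod 4), a square root of 163 is 163^((467+1)/4) = 163^117 mod 467.
Repeated squaring: 163^2≡417, 163^4≡165, 163^8≡139, 163^16≡174, 163^32≡388, 163^64≡170 (mod 467).
163^117 = 163^(64+32+16+4+1) ≡ 172 (mod 467).
Check: 172² = 29584 ≡ 163 (mod 467). The two roots are 172 and 295.

172, 295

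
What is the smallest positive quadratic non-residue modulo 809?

(2/809) = +1, so 2 is a residue.
(3/809) = −1, so 3 is the smallest positive non-residue mod 809.

3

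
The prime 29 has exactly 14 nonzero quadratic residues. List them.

Square k = 1,…,14 (k and 29−k give the same square):
1²=1, 2²=4, 3²=9, 4²=16, 5²=25, 6²≡7, 7²≡20, 8²≡6, 9²≡23, 10²≡13, 11²≡5, 12²≡28, 13²≡24, 14²≡22 (mod 29).
So the quadratic residues mod 29 are {1, 4, 5, 6, 7, 9, 13, 16, 20, 22, 23, 24, 25, 28}.

1, 4, 5, 6, 7, 9, 13, 16, 20, 22, 23, 24, 25, 28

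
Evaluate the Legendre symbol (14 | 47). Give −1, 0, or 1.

Pull out 2: since 47 ≡ 7 (mod 8), (2/47) = +1.
Reciprocity: 7 ≡ 3 and 47 ≡ 3 (mod 4), so (7/47) = −(47/7).
Reduce top mod 7: now compute (5/7).
Reciprocity: 5 ≡ 1 and 7 ≡ 3 (mod 4), so (5/7) = +(7/5).
Reduce top mod 5: now compute (2/5).
Pull out 2: since 5 ≡ 5 (mod 8), (2/5) = -1.
Reached (1/5) = 1. Collecting the sign flips along the way, the symbol is +1.

1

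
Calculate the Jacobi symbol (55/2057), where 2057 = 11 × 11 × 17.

0

Reciprocity: 55 ≡ 3 and 2057 ≡ 1 (mod 4), so (55/2057) = +(2057/55).
Reduce top mod 55: now compute (22/55).
Pull out 2: since 55 ≡ 7 (mod 8), (2/55) = +1.
Reciprocity: 11 ≡ 3 and 55 ≡ 3 (mod 4), so (11/55) = −(55/11).
Reduce top mod 11: now compute (0/11).
Top reduces to 0: gcd > 1, so the symbol is 0.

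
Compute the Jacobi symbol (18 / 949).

-1

Pull out 2: since 949 ≡ 5 (mod 8), (2/949) = -1.
Reciprocity: 9 ≡ 1 and 949 ≡ 1 (mod 4), so (9/949) = +(949/9).
Reduce top mod 9: now compute (4/9).
Pull out 2^2: since 9 ≡ 1 (mod 8), (2/9) = +1, so (2/9)^2 = +1.
Reached (1/9) = 1. Collecting the sign flips along the way, the symbol is -1.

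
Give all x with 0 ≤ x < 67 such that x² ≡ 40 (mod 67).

Since 67 ≡ 3 (mod 4), a square root of 40 is 40^((67+1)/4) = 40^17 mod 67.
Repeated squaring: 40^2≡59, 40^4≡64, 40^8≡9, 40^16≡14 (mod 67).
40^17 = 40^(16+1) ≡ 24 (mod 67).
Check: 24² = 576 ≡ 40 (mod 67). The two roots are 24 and 43.

24, 43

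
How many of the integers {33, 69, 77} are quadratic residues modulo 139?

(33/139) = -1 → non-residue.
(69/139) = +1 → QR.
(77/139) = +1 → QR.
Total quadratic residues among the 3: 2.

2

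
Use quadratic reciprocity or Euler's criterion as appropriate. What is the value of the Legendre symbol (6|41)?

Pull out 2: since 41 ≡ 1 (mod 8), (2/41) = +1.
Reciprocity: 3 ≡ 3 and 41 ≡ 1 (mod 4), so (3/41) = +(41/3).
Reduce top mod 3: now compute (2/3).
Pull out 2: since 3 ≡ 3 (mod 8), (2/3) = -1.
Reached (1/3) = 1. Collecting the sign flips along the way, the symbol is -1.

-1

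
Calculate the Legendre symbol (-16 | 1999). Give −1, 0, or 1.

-1

First reduce: -16 ≡ 1983 (mod 1999).
Reciprocity: 1983 ≡ 3 and 1999 ≡ 3 (mod 4), so (1983/1999) = −(1999/1983).
Reduce top mod 1983: now compute (16/1983).
Pull out 2^4: since 1983 ≡ 7 (mod 8), (2/1983) = +1, so (2/1983)^4 = +1.
Reached (1/1983) = 1. Collecting the sign flips along the way, the symbol is -1.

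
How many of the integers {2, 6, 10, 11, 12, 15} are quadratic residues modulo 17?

(2/17) = +1 → QR.
(6/17) = -1 → non-residue.
(10/17) = -1 → non-residue.
(11/17) = -1 → non-residue.
(12/17) = -1 → non-residue.
(15/17) = +1 → QR.
Total quadratic residues among the 6: 2.

2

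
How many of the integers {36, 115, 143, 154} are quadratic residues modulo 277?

2

(36/277) = +1 → QR.
(115/277) = -1 → non-residue.
(143/277) = -1 → non-residue.
(154/277) = +1 → QR.
Total quadratic residues among the 4: 2.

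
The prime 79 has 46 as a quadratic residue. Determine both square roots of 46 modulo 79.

21, 58

Since 79 ≡ 3 (mod 4), a square root of 46 is 46^((79+1)/4) = 46^20 mod 79.
Repeated squaring: 46^2≡62, 46^4≡52, 46^8≡18, 46^16≡8 (mod 79).
46^20 = 46^(16+4) ≡ 21 (mod 79).
Check: 21² = 441 ≡ 46 (mod 79). The two roots are 21 and 58.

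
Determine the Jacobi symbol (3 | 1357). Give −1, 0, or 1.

1

Reciprocity: 3 ≡ 3 and 1357 ≡ 1 (mod 4), so (3/1357) = +(1357/3).
Reduce top mod 3: now compute (1/3).
Reached (1/3) = 1. Collecting the sign flips along the way, the symbol is +1.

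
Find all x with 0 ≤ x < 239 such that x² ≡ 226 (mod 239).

86, 153

Since 239 ≡ 3 (mod 4), a square root of 226 is 226^((239+1)/4) = 226^60 mod 239.
Repeated squaring: 226^2≡169, 226^4≡120, 226^8≡60, 226^16≡15, 226^32≡225 (mod 239).
226^60 = 226^(32+16+8+4) ≡ 153 (mod 239).
Check: 153² = 23409 ≡ 226 (mod 239). The two roots are 86 and 153.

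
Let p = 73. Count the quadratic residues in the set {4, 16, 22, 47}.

(4/73) = +1 → QR.
(16/73) = +1 → QR.
(22/73) = -1 → non-residue.
(47/73) = -1 → non-residue.
Total quadratic residues among the 4: 2.

2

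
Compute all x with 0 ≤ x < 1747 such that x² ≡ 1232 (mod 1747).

143, 1604

Since 1747 ≡ 3 (mod 4), a square root of 1232 is 1232^((1747+1)/4) = 1232^437 mod 1747.
Repeated squaring: 1232^2≡1428, 1232^4≡435, 1232^8≡549, 1232^16≡917, 1232^32≡582, 1232^64≡1553, 1232^128≡949, 1232^256≡896 (mod 1747).
1232^437 = 1232^(256+128+32+16+4+1) ≡ 143 (mod 1747).
Check: 143² = 20449 ≡ 1232 (mod 1747). The two roots are 143 and 1604.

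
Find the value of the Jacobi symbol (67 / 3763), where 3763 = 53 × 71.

Reciprocity: 67 ≡ 3 and 3763 ≡ 3 (mod 4), so (67/3763) = −(3763/67).
Reduce top mod 67: now compute (11/67).
Reciprocity: 11 ≡ 3 and 67 ≡ 3 (mod 4), so (11/67) = −(67/11).
Reduce top mod 11: now compute (1/11).
Reached (1/11) = 1. Collecting the sign flips along the way, the symbol is +1.

1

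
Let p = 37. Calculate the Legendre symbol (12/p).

1

Pull out 2^2: since 37 ≡ 5 (mod 8), (2/37) = -1, so (2/37)^2 = +1.
Reciprocity: 3 ≡ 3 and 37 ≡ 1 (mod 4), so (3/37) = +(37/3).
Reduce top mod 3: now compute (1/3).
Reached (1/3) = 1. Collecting the sign flips along the way, the symbol is +1.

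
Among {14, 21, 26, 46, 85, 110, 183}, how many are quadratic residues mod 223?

3

(14/223) = +1 → QR.
(21/223) = -1 → non-residue.
(26/223) = -1 → non-residue.
(46/223) = -1 → non-residue.
(85/223) = -1 → non-residue.
(110/223) = +1 → QR.
(183/223) = +1 → QR.
Total quadratic residues among the 7: 3.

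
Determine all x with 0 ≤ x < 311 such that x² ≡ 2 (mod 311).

Since 311 ≡ 3 (mod 4), a square root of 2 is 2^((311+1)/4) = 2^78 mod 311.
Repeated squaring: 2^2≡4, 2^4≡16, 2^8≡256, 2^16≡226, 2^32≡72, 2^64≡208 (mod 311).
2^78 = 2^(64+8+4+2) ≡ 245 (mod 311).
Check: 245² = 60025 ≡ 2 (mod 311). The two roots are 66 and 245.

66, 245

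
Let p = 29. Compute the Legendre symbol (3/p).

Euler's criterion: (3/29) ≡ 3^14 (mod 29).
3^2 ≡ 9 (mod 29)
3^4 ≡ 23 (mod 29)
3^8 ≡ 7 (mod 29)
3^14 = 3^(8+4+2) ≡ 28 (mod 29).
Result is 28 ≡ −1, so (3/29) = −1.

-1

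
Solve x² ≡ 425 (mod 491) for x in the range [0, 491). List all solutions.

Since 491 ≡ 3 (mod 4), a square root of 425 is 425^((491+1)/4) = 425^123 mod 491.
Repeated squaring: 425^2≡428, 425^4≡41, 425^8≡208, 425^16≡56, 425^32≡190, 425^64≡257 (mod 491).
425^123 = 425^(64+32+16+8+2+1) ≡ 400 (mod 491).
Check: 400² = 160000 ≡ 425 (mod 491). The two roots are 91 and 400.

91, 400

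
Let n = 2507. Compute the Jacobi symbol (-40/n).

-1

First reduce: -40 ≡ 2467 (mod 2507).
Reciprocity: 2467 ≡ 3 and 2507 ≡ 3 (mod 4), so (2467/2507) = −(2507/2467).
Reduce top mod 2467: now compute (40/2467).
Pull out 2^3: since 2467 ≡ 3 (mod 8), (2/2467) = -1, so (2/2467)^3 = -1.
Reciprocity: 5 ≡ 1 and 2467 ≡ 3 (mod 4), so (5/2467) = +(2467/5).
Reduce top mod 5: now compute (2/5).
Pull out 2: since 5 ≡ 5 (mod 8), (2/5) = -1.
Reached (1/5) = 1. Collecting the sign flips along the way, the symbol is -1.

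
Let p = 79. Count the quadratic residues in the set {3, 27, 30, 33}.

(3/79) = -1 → non-residue.
(27/79) = -1 → non-residue.
(30/79) = -1 → non-residue.
(33/79) = -1 → non-residue.
Total quadratic residues among the 4: 0.

0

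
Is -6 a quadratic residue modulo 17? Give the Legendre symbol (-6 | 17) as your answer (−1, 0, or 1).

First reduce: -6 ≡ 11 (mod 17).
Reciprocity: 11 ≡ 3 and 17 ≡ 1 (mod 4), so (11/17) = +(17/11).
Reduce top mod 11: now compute (6/11).
Pull out 2: since 11 ≡ 3 (mod 8), (2/11) = -1.
Reciprocity: 3 ≡ 3 and 11 ≡ 3 (mod 4), so (3/11) = −(11/3).
Reduce top mod 3: now compute (2/3).
Pull out 2: since 3 ≡ 3 (mod 8), (2/3) = -1.
Reached (1/3) = 1. Collecting the sign flips along the way, the symbol is -1.

-1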